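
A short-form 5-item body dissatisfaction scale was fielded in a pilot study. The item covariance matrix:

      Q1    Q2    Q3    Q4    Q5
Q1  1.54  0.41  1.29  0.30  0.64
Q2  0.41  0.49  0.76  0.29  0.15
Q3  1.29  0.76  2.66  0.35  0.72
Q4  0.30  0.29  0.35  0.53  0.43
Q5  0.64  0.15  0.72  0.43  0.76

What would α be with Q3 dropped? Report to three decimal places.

Remaining items: Q1, Q2, Q4, Q5 (k = 4).
Σσ²ᵢ = 1.54 + 0.49 + 0.53 + 0.76 = 3.32
σ²_T = 3.32 + 2 × 2.22 = 7.76
α (item deleted) = (4/3)·(1 − 3.32/7.76) = 0.763

α = 0.763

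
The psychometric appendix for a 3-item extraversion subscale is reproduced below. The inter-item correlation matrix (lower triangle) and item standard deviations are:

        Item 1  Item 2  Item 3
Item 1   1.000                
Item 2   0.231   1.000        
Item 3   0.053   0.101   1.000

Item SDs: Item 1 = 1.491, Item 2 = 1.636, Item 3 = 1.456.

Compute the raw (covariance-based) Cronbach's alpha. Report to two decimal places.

Cronbach's alpha = 0.31

Σσ²ᵢ = 1.491² + 1.636² + 1.456² = 7.0195
Covariances σ_ij = r_ij · s_i · s_j:
  σ(Item 1,Item 2) = 0.231 × 1.491 × 1.636 = 0.5635
  σ(Item 1,Item 3) = 0.053 × 1.491 × 1.456 = 0.1151
  σ(Item 2,Item 3) = 0.101 × 1.636 × 1.456 = 0.2406
σ²_T = Σσ²ᵢ + 2·Σσ_ij = 7.0195 + 2 × 0.9192 = 8.8579
α = (3/2)·(1 − 7.0195/8.8579) = 0.31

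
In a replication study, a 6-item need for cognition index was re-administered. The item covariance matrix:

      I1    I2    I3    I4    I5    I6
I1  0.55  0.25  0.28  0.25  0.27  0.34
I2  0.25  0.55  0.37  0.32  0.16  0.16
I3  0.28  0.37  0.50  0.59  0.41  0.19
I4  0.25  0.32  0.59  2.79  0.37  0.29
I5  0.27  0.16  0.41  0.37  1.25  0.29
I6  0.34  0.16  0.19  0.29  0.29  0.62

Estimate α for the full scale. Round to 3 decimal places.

α = 0.710

ΣVar(i) = 0.55 + 0.55 + 0.50 + 2.79 + 1.25 + 0.62 = 6.26
Sum of off-diagonal covariances = 4.54
total variance = 6.26 + 2 × 4.54 = 15.34
α = (k/(k−1))·(1 − ΣVar(i)/total variance) = (6/5)·(1 − 6.26/15.34) = 0.710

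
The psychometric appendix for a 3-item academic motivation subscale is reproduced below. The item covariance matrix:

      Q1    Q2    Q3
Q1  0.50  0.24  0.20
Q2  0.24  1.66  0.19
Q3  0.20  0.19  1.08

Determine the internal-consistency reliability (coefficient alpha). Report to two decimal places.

Σσᵢ² = 0.50 + 1.66 + 1.08 = 3.24
Σ_{i<j} σ_ij = 0.63
Var(T) = 3.24 + 2 × 0.63 = 4.50
α = (k/(k−1))·(1 − Σσᵢ²/Var(T)) = (3/2)·(1 − 3.24/4.50) = 0.42

coefficient alpha = 0.42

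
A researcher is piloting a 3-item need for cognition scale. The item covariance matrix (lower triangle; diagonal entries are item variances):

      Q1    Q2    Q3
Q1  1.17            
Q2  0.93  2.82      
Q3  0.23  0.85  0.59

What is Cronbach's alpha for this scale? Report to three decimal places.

α = 0.701

sum of item variances = 1.17 + 2.82 + 0.59 = 4.58
Sum of off-diagonal covariances = 2.01
σ²_T = 4.58 + 2 × 2.01 = 8.60
α = (k/(k−1))·(1 − sum of item variances/σ²_T) = (3/2)·(1 − 4.58/8.60) = 0.701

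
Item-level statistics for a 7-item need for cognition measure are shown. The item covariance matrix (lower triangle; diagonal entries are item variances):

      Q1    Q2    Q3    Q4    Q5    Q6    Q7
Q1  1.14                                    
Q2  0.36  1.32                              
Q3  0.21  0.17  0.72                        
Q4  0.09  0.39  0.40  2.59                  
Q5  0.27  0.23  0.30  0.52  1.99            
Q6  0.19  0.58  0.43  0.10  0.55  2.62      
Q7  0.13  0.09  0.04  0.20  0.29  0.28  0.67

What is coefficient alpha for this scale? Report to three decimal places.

coefficient alpha = 0.599

Σσᵢ² = 1.14 + 1.32 + 0.72 + 2.59 + 1.99 + 2.62 + 0.67 = 11.05
Sum of off-diagonal covariances = 5.82
σ²_total = 11.05 + 2 × 5.82 = 22.69
α = (k/(k−1))·(1 − Σσᵢ²/σ²_total) = (7/6)·(1 − 11.05/22.69) = 0.599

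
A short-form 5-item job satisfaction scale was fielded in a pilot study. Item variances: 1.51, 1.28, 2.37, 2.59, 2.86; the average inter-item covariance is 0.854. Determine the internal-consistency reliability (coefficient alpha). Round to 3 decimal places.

Σσᵢ² = 1.51 + 1.28 + 2.37 + 2.59 + 2.86 = 10.61
Sum of the 10 distinct covariances = 10 × 0.854 = 8.540
Var(T) = Σσᵢ² + 2·Σcov = 10.61 + 2 × 8.540 = 27.690
α = (5/4)·(1 − 10.61/27.690) = 0.771

α = 0.771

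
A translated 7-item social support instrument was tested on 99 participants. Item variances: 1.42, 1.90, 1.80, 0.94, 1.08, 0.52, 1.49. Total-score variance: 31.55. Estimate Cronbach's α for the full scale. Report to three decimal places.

Σσᵢ² = 1.42 + 1.90 + 1.80 + 0.94 + 1.08 + 0.52 + 1.49 = 9.15
α = (k/(k−1))·(1 − Σσᵢ²/σ²_T) = (7/6)·(1 − 9.15/31.55) = 0.828

α = 0.828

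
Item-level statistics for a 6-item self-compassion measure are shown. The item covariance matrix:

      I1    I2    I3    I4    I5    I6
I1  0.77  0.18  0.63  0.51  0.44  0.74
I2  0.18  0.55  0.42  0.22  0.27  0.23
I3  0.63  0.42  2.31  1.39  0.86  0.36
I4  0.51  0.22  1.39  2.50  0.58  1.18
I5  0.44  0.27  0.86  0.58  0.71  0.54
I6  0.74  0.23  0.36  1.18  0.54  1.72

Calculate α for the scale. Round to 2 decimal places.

α = 0.80

Σσᵢ² = 0.77 + 0.55 + 2.31 + 2.50 + 0.71 + 1.72 = 8.56
Σ_{i<j} σ_ij = 8.55
σ²_T = 8.56 + 2 × 8.55 = 25.66
α = (k/(k−1))·(1 − Σσᵢ²/σ²_T) = (6/5)·(1 − 8.56/25.66) = 0.80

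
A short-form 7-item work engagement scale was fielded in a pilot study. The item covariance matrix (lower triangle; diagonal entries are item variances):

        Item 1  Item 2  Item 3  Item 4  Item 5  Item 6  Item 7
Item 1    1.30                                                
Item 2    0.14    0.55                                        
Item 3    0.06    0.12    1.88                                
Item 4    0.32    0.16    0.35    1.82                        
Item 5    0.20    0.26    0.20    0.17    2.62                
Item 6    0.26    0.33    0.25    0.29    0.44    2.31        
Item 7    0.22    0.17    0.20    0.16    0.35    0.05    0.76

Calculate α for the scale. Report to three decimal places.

α = 0.531

Σσ²ᵢ = 1.30 + 0.55 + 1.88 + 1.82 + 2.62 + 2.31 + 0.76 = 11.24
Sum of off-diagonal covariances = 4.70
σ²_T = 11.24 + 2 × 4.70 = 20.64
α = (k/(k−1))·(1 − Σσ²ᵢ/σ²_T) = (7/6)·(1 − 11.24/20.64) = 0.531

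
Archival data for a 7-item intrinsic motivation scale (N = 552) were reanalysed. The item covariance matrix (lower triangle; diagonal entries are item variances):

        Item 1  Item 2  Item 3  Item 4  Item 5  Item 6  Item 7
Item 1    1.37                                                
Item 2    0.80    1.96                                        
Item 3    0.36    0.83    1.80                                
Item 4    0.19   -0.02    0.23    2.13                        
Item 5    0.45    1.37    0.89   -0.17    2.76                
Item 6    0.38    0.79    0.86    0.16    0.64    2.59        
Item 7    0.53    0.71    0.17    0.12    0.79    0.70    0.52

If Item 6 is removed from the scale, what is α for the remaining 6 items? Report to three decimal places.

Remaining items: Item 1, Item 2, Item 3, Item 4, Item 5, Item 7 (k = 6).
sum of item variances = 1.37 + 1.96 + 1.80 + 2.13 + 2.76 + 0.52 = 10.54
Var(T) = 10.54 + 2 × 7.25 = 25.04
α (item deleted) = (6/5)·(1 − 10.54/25.04) = 0.695

α = 0.695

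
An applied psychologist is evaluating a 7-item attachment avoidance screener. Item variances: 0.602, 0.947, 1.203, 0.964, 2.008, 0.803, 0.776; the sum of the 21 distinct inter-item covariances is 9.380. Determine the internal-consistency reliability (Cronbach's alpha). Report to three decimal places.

α = 0.840

Σσᵢ² = 0.602 + 0.947 + 1.203 + 0.964 + 2.008 + 0.803 + 0.776 = 7.303
Sum of distinct covariances = 9.380
total variance = Σσᵢ² + 2·Σcov = 7.303 + 2 × 9.380 = 26.063
α = (7/6)·(1 − 7.303/26.063) = 0.840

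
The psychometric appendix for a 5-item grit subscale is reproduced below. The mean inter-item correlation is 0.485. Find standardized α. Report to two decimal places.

Standardized α = k·r̄ / (1 + (k−1)·r̄) = 5 × 0.485 / (1 + 4 × 0.485)
  = 2.4250 / 2.9400 = 0.82

standardized α = 0.82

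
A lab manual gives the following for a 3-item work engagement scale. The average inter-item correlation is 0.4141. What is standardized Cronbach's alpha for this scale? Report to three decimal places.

α = 0.680

Standardized α = k·r̄ / (1 + (k−1)·r̄) = 3 × 0.4141 / (1 + 2 × 0.4141)
  = 1.2423 / 1.8282 = 0.680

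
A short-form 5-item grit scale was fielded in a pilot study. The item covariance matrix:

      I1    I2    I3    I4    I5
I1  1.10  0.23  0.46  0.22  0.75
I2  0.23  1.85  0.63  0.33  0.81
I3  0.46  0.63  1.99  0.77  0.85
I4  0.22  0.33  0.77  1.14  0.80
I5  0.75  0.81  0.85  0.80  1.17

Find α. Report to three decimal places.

α = 0.772

Σσᵢ² = 1.10 + 1.85 + 1.99 + 1.14 + 1.17 = 7.25
Sum of the distinct covariances = 5.85
Var(T) = 7.25 + 2 × 5.85 = 18.95
α = (k/(k−1))·(1 − Σσᵢ²/Var(T)) = (5/4)·(1 − 7.25/18.95) = 0.772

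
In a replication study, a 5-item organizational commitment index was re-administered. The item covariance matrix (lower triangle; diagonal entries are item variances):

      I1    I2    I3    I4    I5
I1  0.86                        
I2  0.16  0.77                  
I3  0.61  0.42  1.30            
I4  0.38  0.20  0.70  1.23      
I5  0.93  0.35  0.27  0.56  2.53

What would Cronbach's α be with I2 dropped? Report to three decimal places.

Remaining items: I1, I3, I4, I5 (k = 4).
sum of item variances = 0.86 + 1.30 + 1.23 + 2.53 = 5.92
Var(T) = 5.92 + 2 × 3.45 = 12.82
α (item deleted) = (4/3)·(1 − 5.92/12.82) = 0.718

α = 0.718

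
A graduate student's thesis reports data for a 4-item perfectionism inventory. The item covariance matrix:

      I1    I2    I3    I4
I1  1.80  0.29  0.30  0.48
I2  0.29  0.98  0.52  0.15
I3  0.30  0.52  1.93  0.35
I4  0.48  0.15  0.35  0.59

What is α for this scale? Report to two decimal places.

α = 0.59

Σσᵢ² = 1.80 + 0.98 + 1.93 + 0.59 = 5.30
Sum of off-diagonal covariances = 2.09
total variance = 5.30 + 2 × 2.09 = 9.48
α = (k/(k−1))·(1 − Σσᵢ²/total variance) = (4/3)·(1 − 5.30/9.48) = 0.59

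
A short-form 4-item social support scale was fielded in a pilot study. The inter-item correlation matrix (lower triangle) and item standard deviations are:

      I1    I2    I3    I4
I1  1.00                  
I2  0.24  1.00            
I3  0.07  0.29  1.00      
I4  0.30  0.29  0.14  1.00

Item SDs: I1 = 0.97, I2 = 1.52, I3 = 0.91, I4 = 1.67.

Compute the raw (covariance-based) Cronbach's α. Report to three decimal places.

Cronbach's α = 0.528

Σσ²ᵢ = 0.97² + 1.52² + 0.91² + 1.67² = 6.8683
Covariances σ_ij = r_ij · s_i · s_j:
  σ(I1,I2) = 0.24 × 0.97 × 1.52 = 0.3539
  σ(I1,I3) = 0.07 × 0.97 × 0.91 = 0.0618
  σ(I1,I4) = 0.30 × 0.97 × 1.67 = 0.4860
  σ(I2,I3) = 0.29 × 1.52 × 0.91 = 0.4011
  σ(I2,I4) = 0.29 × 1.52 × 1.67 = 0.7361
  σ(I3,I4) = 0.14 × 0.91 × 1.67 = 0.2128
σ²_T = Σσ²ᵢ + 2·Σσ_ij = 6.8683 + 2 × 2.2517 = 11.3717
α = (4/3)·(1 − 6.8683/11.3717) = 0.528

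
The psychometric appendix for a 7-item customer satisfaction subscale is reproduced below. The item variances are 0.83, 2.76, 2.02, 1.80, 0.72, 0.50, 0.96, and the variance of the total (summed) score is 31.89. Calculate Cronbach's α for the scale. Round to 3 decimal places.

α = 0.816

Σσᵢ² = 0.83 + 2.76 + 2.02 + 1.80 + 0.72 + 0.50 + 0.96 = 9.59
α = (k/(k−1))·(1 − Σσᵢ²/σ²_total) = (7/6)·(1 − 9.59/31.89) = 0.816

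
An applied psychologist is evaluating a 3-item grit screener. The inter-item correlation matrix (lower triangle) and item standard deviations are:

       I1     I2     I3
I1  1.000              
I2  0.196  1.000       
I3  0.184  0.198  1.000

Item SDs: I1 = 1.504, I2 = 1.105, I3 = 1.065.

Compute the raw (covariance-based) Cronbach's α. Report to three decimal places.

Cronbach's α = 0.405

Σσ²ᵢ = 1.504² + 1.105² + 1.065² = 4.6173
Covariances σ_ij = r_ij · s_i · s_j:
  σ(I1,I2) = 0.196 × 1.504 × 1.105 = 0.3257
  σ(I1,I3) = 0.184 × 1.504 × 1.065 = 0.2947
  σ(I2,I3) = 0.198 × 1.105 × 1.065 = 0.2330
σ²_T = Σσ²ᵢ + 2·Σσ_ij = 4.6173 + 2 × 0.8534 = 6.3241
α = (3/2)·(1 − 4.6173/6.3241) = 0.405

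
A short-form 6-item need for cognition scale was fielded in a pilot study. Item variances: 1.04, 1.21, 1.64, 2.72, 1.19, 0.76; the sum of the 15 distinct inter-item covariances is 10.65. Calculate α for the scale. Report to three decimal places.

α = 0.856

Σσ²ᵢ = 1.04 + 1.21 + 1.64 + 2.72 + 1.19 + 0.76 = 8.56
Sum of distinct covariances = 10.65
Var(T) = Σσ²ᵢ + 2·Σcov = 8.56 + 2 × 10.65 = 29.86
α = (6/5)·(1 − 8.56/29.86) = 0.856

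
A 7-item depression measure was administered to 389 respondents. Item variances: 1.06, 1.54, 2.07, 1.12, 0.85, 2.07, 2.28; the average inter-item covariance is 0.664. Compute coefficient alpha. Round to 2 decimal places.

ΣVar(i) = 1.06 + 1.54 + 2.07 + 1.12 + 0.85 + 2.07 + 2.28 = 10.99
Sum of the 21 distinct covariances = 21 × 0.664 = 13.944
total variance = ΣVar(i) + 2·Σcov = 10.99 + 2 × 13.944 = 38.878
α = (7/6)·(1 − 10.99/38.878) = 0.84

coefficient alpha = 0.84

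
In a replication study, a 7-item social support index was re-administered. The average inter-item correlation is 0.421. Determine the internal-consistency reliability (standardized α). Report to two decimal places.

Standardized α = k·r̄ / (1 + (k−1)·r̄) = 7 × 0.421 / (1 + 6 × 0.421)
  = 2.9470 / 3.5260 = 0.84

α = 0.84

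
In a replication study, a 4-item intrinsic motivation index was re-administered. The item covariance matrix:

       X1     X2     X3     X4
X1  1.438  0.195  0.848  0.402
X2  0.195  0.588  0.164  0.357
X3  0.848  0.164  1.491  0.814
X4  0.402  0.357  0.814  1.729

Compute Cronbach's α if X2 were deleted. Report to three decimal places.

Remaining items: X1, X3, X4 (k = 3).
sum of item variances = 1.438 + 1.491 + 1.729 = 4.658
total variance = 4.658 + 2 × 2.064 = 8.786
α (item deleted) = (3/2)·(1 − 4.658/8.786) = 0.705

α = 0.705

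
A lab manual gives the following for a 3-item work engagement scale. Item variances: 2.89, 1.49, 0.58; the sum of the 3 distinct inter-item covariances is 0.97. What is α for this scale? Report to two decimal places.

α = 0.42

Σσ²ᵢ = 2.89 + 1.49 + 0.58 = 4.96
Sum of distinct covariances = 0.97
σ²_total = Σσ²ᵢ + 2·Σcov = 4.96 + 2 × 0.97 = 6.90
α = (3/2)·(1 − 4.96/6.90) = 0.42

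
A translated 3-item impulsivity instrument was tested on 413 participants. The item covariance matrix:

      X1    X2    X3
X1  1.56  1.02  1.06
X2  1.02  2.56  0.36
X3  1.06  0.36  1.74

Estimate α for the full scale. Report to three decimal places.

Σσ²ᵢ = 1.56 + 2.56 + 1.74 = 5.86
Σ_{i<j} σ_ij = 2.44
total variance = 5.86 + 2 × 2.44 = 10.74
α = (k/(k−1))·(1 − Σσ²ᵢ/total variance) = (3/2)·(1 − 5.86/10.74) = 0.682

α = 0.682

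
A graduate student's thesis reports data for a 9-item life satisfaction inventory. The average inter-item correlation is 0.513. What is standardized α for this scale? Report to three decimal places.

Standardized α = k·r̄ / (1 + (k−1)·r̄) = 9 × 0.513 / (1 + 8 × 0.513)
  = 4.6170 / 5.1040 = 0.905

α = 0.905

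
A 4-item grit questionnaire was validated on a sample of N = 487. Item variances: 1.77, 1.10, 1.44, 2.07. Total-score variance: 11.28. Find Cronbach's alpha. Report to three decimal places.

Cronbach's alpha = 0.579

Σσᵢ² = 1.77 + 1.10 + 1.44 + 2.07 = 6.38
α = (k/(k−1))·(1 − Σσᵢ²/Var(T)) = (4/3)·(1 − 6.38/11.28) = 0.579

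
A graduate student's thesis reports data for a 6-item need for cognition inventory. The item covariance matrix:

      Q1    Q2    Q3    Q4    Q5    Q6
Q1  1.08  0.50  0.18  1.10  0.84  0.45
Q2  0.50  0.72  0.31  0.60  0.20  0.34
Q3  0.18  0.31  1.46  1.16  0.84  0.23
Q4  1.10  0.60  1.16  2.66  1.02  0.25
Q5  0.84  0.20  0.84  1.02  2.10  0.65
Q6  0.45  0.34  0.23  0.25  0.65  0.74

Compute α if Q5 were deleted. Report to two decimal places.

Remaining items: Q1, Q2, Q3, Q4, Q6 (k = 5).
ΣVar(i) = 1.08 + 0.72 + 1.46 + 2.66 + 0.74 = 6.66
σ²_T = 6.66 + 2 × 5.12 = 16.90
α (item deleted) = (5/4)·(1 − 6.66/16.90) = 0.76

α = 0.76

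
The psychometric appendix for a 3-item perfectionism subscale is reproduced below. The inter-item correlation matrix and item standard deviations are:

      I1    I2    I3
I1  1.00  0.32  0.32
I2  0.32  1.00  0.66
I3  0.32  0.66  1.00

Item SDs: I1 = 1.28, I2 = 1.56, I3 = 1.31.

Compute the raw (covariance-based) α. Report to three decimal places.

Σσ²ᵢ = 1.28² + 1.56² + 1.31² = 5.7881
Covariances σ_ij = r_ij · s_i · s_j:
  σ(I1,I2) = 0.32 × 1.28 × 1.56 = 0.6390
  σ(I1,I3) = 0.32 × 1.28 × 1.31 = 0.5366
  σ(I2,I3) = 0.66 × 1.56 × 1.31 = 1.3488
σ²_T = Σσ²ᵢ + 2·Σσ_ij = 5.7881 + 2 × 2.5244 = 10.8369
α = (3/2)·(1 − 5.7881/10.8369) = 0.699

α = 0.699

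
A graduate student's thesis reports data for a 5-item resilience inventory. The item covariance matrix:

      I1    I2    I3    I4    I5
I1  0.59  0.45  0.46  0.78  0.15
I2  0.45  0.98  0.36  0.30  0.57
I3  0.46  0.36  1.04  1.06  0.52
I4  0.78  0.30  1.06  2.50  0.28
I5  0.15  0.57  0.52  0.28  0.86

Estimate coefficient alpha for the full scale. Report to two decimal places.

coefficient alpha = 0.78

ΣVar(i) = 0.59 + 0.98 + 1.04 + 2.50 + 0.86 = 5.97
Σ_{i<j} σ_ij = 4.93
total variance = 5.97 + 2 × 4.93 = 15.83
α = (k/(k−1))·(1 − ΣVar(i)/total variance) = (5/4)·(1 − 5.97/15.83) = 0.78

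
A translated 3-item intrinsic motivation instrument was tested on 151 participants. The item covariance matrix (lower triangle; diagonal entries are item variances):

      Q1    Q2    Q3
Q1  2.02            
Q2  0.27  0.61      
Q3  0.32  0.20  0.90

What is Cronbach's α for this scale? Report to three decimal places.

Cronbach's α = 0.464

Σσ²ᵢ = 2.02 + 0.61 + 0.90 = 3.53
Sum of off-diagonal covariances = 0.79
σ²_T = 3.53 + 2 × 0.79 = 5.11
α = (k/(k−1))·(1 − Σσ²ᵢ/σ²_T) = (3/2)·(1 − 3.53/5.11) = 0.464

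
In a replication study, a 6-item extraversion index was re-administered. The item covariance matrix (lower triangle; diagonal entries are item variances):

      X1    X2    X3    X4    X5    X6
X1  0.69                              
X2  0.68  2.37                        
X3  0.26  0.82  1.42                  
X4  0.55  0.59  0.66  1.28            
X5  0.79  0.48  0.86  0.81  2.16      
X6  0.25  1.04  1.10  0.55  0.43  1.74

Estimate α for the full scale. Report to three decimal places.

Σσᵢ² = 0.69 + 2.37 + 1.42 + 1.28 + 2.16 + 1.74 = 9.66
Sum of the distinct covariances = 9.87
σ²_total = 9.66 + 2 × 9.87 = 29.40
α = (k/(k−1))·(1 − Σσᵢ²/σ²_total) = (6/5)·(1 − 9.66/29.40) = 0.806

α = 0.806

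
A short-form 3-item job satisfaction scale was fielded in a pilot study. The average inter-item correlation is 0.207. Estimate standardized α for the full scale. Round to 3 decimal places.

Standardized α = k·r̄ / (1 + (k−1)·r̄) = 3 × 0.207 / (1 + 2 × 0.207)
  = 0.6210 / 1.4140 = 0.439

standardized α = 0.439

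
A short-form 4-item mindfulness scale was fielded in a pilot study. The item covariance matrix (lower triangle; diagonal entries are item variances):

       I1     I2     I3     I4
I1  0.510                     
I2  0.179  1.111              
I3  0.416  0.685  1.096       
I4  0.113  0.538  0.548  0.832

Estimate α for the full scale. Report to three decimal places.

ΣVar(i) = 0.510 + 1.111 + 1.096 + 0.832 = 3.549
Sum of the distinct covariances = 2.479
σ²_total = 3.549 + 2 × 2.479 = 8.507
α = (k/(k−1))·(1 − ΣVar(i)/σ²_total) = (4/3)·(1 − 3.549/8.507) = 0.777

α = 0.777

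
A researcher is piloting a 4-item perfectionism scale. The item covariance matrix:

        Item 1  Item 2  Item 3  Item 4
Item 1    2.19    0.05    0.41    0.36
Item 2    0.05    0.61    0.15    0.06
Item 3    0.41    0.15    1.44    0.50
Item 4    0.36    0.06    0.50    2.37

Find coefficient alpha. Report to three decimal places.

α = 0.422

Σσ²ᵢ = 2.19 + 0.61 + 1.44 + 2.37 = 6.61
Sum of off-diagonal covariances = 1.53
σ²_total = 6.61 + 2 × 1.53 = 9.67
α = (k/(k−1))·(1 − Σσ²ᵢ/σ²_total) = (4/3)·(1 − 6.61/9.67) = 0.422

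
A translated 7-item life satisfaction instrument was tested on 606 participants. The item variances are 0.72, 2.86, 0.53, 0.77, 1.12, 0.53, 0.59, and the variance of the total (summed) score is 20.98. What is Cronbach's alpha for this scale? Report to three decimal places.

sum of item variances = 0.72 + 2.86 + 0.53 + 0.77 + 1.12 + 0.53 + 0.59 = 7.12
α = (k/(k−1))·(1 − sum of item variances/total variance) = (7/6)·(1 − 7.12/20.98) = 0.771

Cronbach's alpha = 0.771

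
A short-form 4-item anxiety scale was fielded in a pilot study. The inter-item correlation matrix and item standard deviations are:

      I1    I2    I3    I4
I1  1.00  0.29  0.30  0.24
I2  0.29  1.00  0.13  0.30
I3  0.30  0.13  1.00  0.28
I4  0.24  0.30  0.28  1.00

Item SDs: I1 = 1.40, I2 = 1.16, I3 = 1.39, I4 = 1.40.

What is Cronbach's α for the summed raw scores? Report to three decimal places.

α = 0.580

Σσ²ᵢ = 1.40² + 1.16² + 1.39² + 1.40² = 7.1977
Covariances σ_ij = r_ij · s_i · s_j:
  σ(I1,I2) = 0.29 × 1.40 × 1.16 = 0.4710
  σ(I1,I3) = 0.30 × 1.40 × 1.39 = 0.5838
  σ(I1,I4) = 0.24 × 1.40 × 1.40 = 0.4704
  σ(I2,I3) = 0.13 × 1.16 × 1.39 = 0.2096
  σ(I2,I4) = 0.30 × 1.16 × 1.40 = 0.4872
  σ(I3,I4) = 0.28 × 1.39 × 1.40 = 0.5449
σ²_T = Σσ²ᵢ + 2·Σσ_ij = 7.1977 + 2 × 2.7669 = 12.7315
α = (4/3)·(1 − 7.1977/12.7315) = 0.580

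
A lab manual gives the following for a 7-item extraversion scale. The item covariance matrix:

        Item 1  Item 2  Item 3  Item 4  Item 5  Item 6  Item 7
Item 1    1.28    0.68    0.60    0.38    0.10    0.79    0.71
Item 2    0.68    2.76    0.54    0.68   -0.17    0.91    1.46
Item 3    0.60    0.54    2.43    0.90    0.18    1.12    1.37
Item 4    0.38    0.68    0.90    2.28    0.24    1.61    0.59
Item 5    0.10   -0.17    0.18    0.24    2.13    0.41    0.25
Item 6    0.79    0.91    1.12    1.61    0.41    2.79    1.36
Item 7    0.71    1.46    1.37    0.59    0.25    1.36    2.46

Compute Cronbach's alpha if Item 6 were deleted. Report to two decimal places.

α = 0.67

Remaining items: Item 1, Item 2, Item 3, Item 4, Item 5, Item 7 (k = 6).
Σσ²ᵢ = 1.28 + 2.76 + 2.43 + 2.28 + 2.13 + 2.46 = 13.34
σ²_T = 13.34 + 2 × 8.51 = 30.36
α (item deleted) = (6/5)·(1 − 13.34/30.36) = 0.67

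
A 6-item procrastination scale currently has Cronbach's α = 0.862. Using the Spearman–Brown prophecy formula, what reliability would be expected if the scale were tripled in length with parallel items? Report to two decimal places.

Length factor m = 3
α' = m·α / (1 + (m−1)·α)
   = 3 × 0.862 / (1 + (3 − 1) × 0.862)
   = 2.5860 / 2.7240 = 0.95

predicted reliability = 0.95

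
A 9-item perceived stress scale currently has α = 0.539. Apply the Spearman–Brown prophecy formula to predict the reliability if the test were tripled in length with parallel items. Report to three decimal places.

Length factor m = 3
α' = m·α / (1 + (m−1)·α)
   = 3 × 0.539 / (1 + (3 − 1) × 0.539)
   = 1.6170 / 2.0780 = 0.778

predicted reliability = 0.778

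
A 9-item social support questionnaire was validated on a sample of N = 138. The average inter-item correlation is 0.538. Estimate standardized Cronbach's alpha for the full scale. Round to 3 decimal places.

α = 0.913

Standardized α = k·r̄ / (1 + (k−1)·r̄) = 9 × 0.538 / (1 + 8 × 0.538)
  = 4.8420 / 5.3040 = 0.913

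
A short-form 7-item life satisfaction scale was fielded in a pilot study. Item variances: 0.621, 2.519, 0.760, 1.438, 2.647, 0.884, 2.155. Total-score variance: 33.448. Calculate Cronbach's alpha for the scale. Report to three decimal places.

Σσ²ᵢ = 0.621 + 2.519 + 0.760 + 1.438 + 2.647 + 0.884 + 2.155 = 11.024
α = (k/(k−1))·(1 − Σσ²ᵢ/σ²_total) = (7/6)·(1 − 11.024/33.448) = 0.782

Cronbach's alpha = 0.782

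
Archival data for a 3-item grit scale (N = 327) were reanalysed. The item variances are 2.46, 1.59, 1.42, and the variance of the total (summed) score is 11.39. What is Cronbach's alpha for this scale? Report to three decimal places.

α = 0.780

Σσ²ᵢ = 2.46 + 1.59 + 1.42 = 5.47
α = (k/(k−1))·(1 − Σσ²ᵢ/Var(T)) = (3/2)·(1 − 5.47/11.39) = 0.780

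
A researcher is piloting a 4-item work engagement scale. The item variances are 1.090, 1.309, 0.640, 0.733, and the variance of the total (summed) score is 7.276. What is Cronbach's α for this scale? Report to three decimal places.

Σσ²ᵢ = 1.090 + 1.309 + 0.640 + 0.733 = 3.772
α = (k/(k−1))·(1 − Σσ²ᵢ/Var(T)) = (4/3)·(1 − 3.772/7.276) = 0.642

α = 0.642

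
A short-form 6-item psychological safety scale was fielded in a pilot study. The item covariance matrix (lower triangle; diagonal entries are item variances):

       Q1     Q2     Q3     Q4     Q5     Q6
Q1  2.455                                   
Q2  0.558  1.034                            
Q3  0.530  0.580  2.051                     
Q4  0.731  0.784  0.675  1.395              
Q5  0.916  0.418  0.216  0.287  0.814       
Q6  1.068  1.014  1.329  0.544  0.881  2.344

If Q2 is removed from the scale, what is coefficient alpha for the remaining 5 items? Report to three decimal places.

α = 0.766

Remaining items: Q1, Q3, Q4, Q5, Q6 (k = 5).
Σσᵢ² = 2.455 + 2.051 + 1.395 + 0.814 + 2.344 = 9.059
σ²_T = 9.059 + 2 × 7.177 = 23.413
α (item deleted) = (5/4)·(1 − 9.059/23.413) = 0.766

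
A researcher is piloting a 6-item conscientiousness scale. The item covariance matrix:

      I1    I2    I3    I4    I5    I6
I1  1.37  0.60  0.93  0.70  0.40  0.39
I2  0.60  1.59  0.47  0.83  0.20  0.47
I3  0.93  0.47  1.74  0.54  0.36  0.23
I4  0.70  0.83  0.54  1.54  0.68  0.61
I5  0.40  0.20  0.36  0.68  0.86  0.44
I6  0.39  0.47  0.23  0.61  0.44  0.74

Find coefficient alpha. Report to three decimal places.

Σσ²ᵢ = 1.37 + 1.59 + 1.74 + 1.54 + 0.86 + 0.74 = 7.84
Σ_{i<j} σ_ij = 7.85
Var(T) = 7.84 + 2 × 7.85 = 23.54
α = (k/(k−1))·(1 − Σσ²ᵢ/Var(T)) = (6/5)·(1 − 7.84/23.54) = 0.800

coefficient alpha = 0.800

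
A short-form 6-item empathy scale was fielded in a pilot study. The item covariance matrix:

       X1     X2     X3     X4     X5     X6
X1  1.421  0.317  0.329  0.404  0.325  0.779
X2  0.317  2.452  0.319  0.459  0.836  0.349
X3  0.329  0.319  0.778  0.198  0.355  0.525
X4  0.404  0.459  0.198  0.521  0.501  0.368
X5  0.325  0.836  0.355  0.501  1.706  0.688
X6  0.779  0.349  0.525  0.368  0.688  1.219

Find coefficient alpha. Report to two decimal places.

sum of item variances = 1.421 + 2.452 + 0.778 + 0.521 + 1.706 + 1.219 = 8.097
Sum of the distinct covariances = 6.752
σ²_total = 8.097 + 2 × 6.752 = 21.601
α = (k/(k−1))·(1 − sum of item variances/σ²_total) = (6/5)·(1 − 8.097/21.601) = 0.75

coefficient alpha = 0.75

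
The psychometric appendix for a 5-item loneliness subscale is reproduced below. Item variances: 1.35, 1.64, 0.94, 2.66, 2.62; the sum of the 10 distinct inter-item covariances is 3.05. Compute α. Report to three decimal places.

Σσᵢ² = 1.35 + 1.64 + 0.94 + 2.66 + 2.62 = 9.21
Sum of distinct covariances = 3.05
σ²_T = Σσᵢ² + 2·Σcov = 9.21 + 2 × 3.05 = 15.31
α = (5/4)·(1 − 9.21/15.31) = 0.498

α = 0.498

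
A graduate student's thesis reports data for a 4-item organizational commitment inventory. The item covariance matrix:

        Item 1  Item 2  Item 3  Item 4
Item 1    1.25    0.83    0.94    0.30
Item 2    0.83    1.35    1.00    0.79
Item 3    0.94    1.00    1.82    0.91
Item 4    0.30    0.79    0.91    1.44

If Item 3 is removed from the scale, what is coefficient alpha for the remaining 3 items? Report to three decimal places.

Remaining items: Item 1, Item 2, Item 4 (k = 3).
ΣVar(i) = 1.25 + 1.35 + 1.44 = 4.04
Var(T) = 4.04 + 2 × 1.92 = 7.88
α (item deleted) = (3/2)·(1 − 4.04/7.88) = 0.731

coefficient alpha = 0.731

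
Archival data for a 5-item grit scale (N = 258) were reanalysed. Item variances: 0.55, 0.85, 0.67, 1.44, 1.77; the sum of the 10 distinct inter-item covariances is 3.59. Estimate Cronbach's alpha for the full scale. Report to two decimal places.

Σσᵢ² = 0.55 + 0.85 + 0.67 + 1.44 + 1.77 = 5.28
Sum of distinct covariances = 3.59
total variance = Σσᵢ² + 2·Σcov = 5.28 + 2 × 3.59 = 12.46
α = (5/4)·(1 − 5.28/12.46) = 0.72

Cronbach's alpha = 0.72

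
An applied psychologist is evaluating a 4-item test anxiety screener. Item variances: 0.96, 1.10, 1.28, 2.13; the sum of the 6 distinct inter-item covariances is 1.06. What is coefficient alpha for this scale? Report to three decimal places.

coefficient alpha = 0.372

sum of item variances = 0.96 + 1.10 + 1.28 + 2.13 = 5.47
Sum of distinct covariances = 1.06
Var(T) = sum of item variances + 2·Σcov = 5.47 + 2 × 1.06 = 7.59
α = (4/3)·(1 − 5.47/7.59) = 0.372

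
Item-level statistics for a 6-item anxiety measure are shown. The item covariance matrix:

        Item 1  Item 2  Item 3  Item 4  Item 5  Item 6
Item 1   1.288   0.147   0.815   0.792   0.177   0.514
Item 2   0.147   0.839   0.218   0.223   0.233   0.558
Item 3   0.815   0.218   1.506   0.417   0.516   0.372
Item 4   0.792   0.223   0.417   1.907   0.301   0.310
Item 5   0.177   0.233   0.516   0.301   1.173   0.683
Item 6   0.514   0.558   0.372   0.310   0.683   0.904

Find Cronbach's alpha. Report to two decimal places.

Cronbach's alpha = 0.75

sum of item variances = 1.288 + 0.839 + 1.506 + 1.907 + 1.173 + 0.904 = 7.617
Σ_{i<j} σ_ij = 6.276
total variance = 7.617 + 2 × 6.276 = 20.169
α = (k/(k−1))·(1 − sum of item variances/total variance) = (6/5)·(1 − 7.617/20.169) = 0.75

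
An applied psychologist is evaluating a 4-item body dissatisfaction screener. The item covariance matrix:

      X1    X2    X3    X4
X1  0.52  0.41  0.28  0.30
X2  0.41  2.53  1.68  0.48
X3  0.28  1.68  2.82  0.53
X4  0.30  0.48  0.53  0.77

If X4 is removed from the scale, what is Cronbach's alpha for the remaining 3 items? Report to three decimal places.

Remaining items: X1, X2, X3 (k = 3).
Σσ²ᵢ = 0.52 + 2.53 + 2.82 = 5.87
σ²_T = 5.87 + 2 × 2.37 = 10.61
α (item deleted) = (3/2)·(1 − 5.87/10.61) = 0.670

α = 0.670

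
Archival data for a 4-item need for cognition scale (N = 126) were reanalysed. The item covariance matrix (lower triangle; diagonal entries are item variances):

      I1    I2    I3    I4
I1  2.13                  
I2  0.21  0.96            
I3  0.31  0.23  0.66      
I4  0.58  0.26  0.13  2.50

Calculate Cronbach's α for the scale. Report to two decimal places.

α = 0.47

Σσᵢ² = 2.13 + 0.96 + 0.66 + 2.50 = 6.25
Sum of off-diagonal covariances = 1.72
total variance = 6.25 + 2 × 1.72 = 9.69
α = (k/(k−1))·(1 − Σσᵢ²/total variance) = (4/3)·(1 − 6.25/9.69) = 0.47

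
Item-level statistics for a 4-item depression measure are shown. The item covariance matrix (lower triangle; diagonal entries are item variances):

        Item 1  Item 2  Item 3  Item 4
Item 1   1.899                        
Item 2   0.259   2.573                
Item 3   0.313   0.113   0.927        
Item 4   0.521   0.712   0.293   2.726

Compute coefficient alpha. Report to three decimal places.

ΣVar(i) = 1.899 + 2.573 + 0.927 + 2.726 = 8.125
Sum of off-diagonal covariances = 2.211
σ²_total = 8.125 + 2 × 2.211 = 12.547
α = (k/(k−1))·(1 − ΣVar(i)/σ²_total) = (4/3)·(1 − 8.125/12.547) = 0.470

coefficient alpha = 0.470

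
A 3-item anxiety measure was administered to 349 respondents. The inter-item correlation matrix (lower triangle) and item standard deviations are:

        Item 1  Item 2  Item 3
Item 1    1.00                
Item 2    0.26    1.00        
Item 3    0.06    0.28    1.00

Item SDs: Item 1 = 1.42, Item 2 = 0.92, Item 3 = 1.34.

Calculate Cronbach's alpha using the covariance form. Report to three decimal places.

Σσ²ᵢ = 1.42² + 0.92² + 1.34² = 4.6584
Covariances σ_ij = r_ij · s_i · s_j:
  σ(Item 1,Item 2) = 0.26 × 1.42 × 0.92 = 0.3397
  σ(Item 1,Item 3) = 0.06 × 1.42 × 1.34 = 0.1142
  σ(Item 2,Item 3) = 0.28 × 0.92 × 1.34 = 0.3452
σ²_T = Σσ²ᵢ + 2·Σσ_ij = 4.6584 + 2 × 0.7991 = 6.2566
α = (3/2)·(1 − 4.6584/6.2566) = 0.383

α = 0.383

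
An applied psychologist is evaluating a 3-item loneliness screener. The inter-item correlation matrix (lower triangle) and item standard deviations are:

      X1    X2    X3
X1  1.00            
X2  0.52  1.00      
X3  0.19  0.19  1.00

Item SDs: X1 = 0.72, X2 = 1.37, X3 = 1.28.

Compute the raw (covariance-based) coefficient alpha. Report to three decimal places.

α = 0.504

Σσ²ᵢ = 0.72² + 1.37² + 1.28² = 4.0337
Covariances σ_ij = r_ij · s_i · s_j:
  σ(X1,X2) = 0.52 × 0.72 × 1.37 = 0.5129
  σ(X1,X3) = 0.19 × 0.72 × 1.28 = 0.1751
  σ(X2,X3) = 0.19 × 1.37 × 1.28 = 0.3332
σ²_T = Σσ²ᵢ + 2·Σσ_ij = 4.0337 + 2 × 1.0212 = 6.0761
α = (3/2)·(1 − 4.0337/6.0761) = 0.504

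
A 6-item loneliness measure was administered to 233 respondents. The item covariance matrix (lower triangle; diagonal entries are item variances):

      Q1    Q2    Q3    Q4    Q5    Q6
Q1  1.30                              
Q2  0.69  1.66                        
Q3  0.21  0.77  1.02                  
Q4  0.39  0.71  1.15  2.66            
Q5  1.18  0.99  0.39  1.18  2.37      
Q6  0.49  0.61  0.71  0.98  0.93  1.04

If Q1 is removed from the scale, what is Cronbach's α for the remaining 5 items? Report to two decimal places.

Cronbach's α = 0.82

Remaining items: Q2, Q3, Q4, Q5, Q6 (k = 5).
sum of item variances = 1.66 + 1.02 + 2.66 + 2.37 + 1.04 = 8.75
σ²_T = 8.75 + 2 × 8.42 = 25.59
α (item deleted) = (5/4)·(1 − 8.75/25.59) = 0.82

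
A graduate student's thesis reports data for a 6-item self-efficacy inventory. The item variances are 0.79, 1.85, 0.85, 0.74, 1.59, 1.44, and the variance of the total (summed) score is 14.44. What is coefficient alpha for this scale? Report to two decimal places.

coefficient alpha = 0.60

Σσ²ᵢ = 0.79 + 1.85 + 0.85 + 0.74 + 1.59 + 1.44 = 7.26
α = (k/(k−1))·(1 − Σσ²ᵢ/σ²_T) = (6/5)·(1 − 7.26/14.44) = 0.60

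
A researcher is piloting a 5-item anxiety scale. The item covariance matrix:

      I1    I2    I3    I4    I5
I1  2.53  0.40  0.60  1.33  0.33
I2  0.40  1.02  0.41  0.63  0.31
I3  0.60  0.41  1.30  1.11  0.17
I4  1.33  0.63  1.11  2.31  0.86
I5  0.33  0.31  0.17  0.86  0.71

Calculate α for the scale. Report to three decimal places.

α = 0.762

sum of item variances = 2.53 + 1.02 + 1.30 + 2.31 + 0.71 = 7.87
Σ_{i<j} σ_ij = 6.15
σ²_total = 7.87 + 2 × 6.15 = 20.17
α = (k/(k−1))·(1 − sum of item variances/σ²_total) = (5/4)·(1 − 7.87/20.17) = 0.762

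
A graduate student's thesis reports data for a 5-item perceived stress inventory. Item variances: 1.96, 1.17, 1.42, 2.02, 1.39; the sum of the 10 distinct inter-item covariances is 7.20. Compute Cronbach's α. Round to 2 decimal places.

sum of item variances = 1.96 + 1.17 + 1.42 + 2.02 + 1.39 = 7.96
Sum of distinct covariances = 7.20
σ²_T = sum of item variances + 2·Σcov = 7.96 + 2 × 7.20 = 22.36
α = (5/4)·(1 − 7.96/22.36) = 0.81

Cronbach's α = 0.81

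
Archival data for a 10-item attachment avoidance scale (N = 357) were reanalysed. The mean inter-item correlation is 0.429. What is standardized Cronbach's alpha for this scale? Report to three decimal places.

α = 0.883

Standardized α = k·r̄ / (1 + (k−1)·r̄) = 10 × 0.429 / (1 + 9 × 0.429)
  = 4.2900 / 4.8610 = 0.883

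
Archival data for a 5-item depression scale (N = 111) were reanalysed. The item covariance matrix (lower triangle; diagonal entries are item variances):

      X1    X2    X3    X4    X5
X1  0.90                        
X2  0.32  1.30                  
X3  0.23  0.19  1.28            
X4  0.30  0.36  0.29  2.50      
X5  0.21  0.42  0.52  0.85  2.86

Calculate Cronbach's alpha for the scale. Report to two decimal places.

Σσᵢ² = 0.90 + 1.30 + 1.28 + 2.50 + 2.86 = 8.84
Sum of off-diagonal covariances = 3.69
Var(T) = 8.84 + 2 × 3.69 = 16.22
α = (k/(k−1))·(1 − Σσᵢ²/Var(T)) = (5/4)·(1 − 8.84/16.22) = 0.57

Cronbach's alpha = 0.57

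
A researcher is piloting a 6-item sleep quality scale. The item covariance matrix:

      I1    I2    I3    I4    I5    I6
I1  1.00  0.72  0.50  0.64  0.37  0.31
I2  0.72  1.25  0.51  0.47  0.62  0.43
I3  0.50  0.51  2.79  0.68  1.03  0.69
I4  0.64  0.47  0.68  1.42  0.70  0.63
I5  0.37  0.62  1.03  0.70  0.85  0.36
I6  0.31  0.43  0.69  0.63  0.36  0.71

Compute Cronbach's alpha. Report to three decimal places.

Cronbach's alpha = 0.820

Σσᵢ² = 1.00 + 1.25 + 2.79 + 1.42 + 0.85 + 0.71 = 8.02
Σ_{i<j} σ_ij = 8.66
Var(T) = 8.02 + 2 × 8.66 = 25.34
α = (k/(k−1))·(1 − Σσᵢ²/Var(T)) = (6/5)·(1 − 8.02/25.34) = 0.820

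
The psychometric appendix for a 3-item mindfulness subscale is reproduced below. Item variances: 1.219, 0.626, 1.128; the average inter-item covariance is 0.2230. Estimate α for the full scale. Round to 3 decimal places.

α = 0.466

Σσᵢ² = 1.219 + 0.626 + 1.128 = 2.973
Sum of the 3 distinct covariances = 3 × 0.2230 = 0.6690
Var(T) = Σσᵢ² + 2·Σcov = 2.973 + 2 × 0.6690 = 4.3110
α = (3/2)·(1 − 2.973/4.3110) = 0.466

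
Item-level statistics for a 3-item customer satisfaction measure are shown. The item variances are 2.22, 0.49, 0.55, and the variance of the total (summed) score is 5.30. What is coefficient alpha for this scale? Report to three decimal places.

coefficient alpha = 0.577

ΣVar(i) = 2.22 + 0.49 + 0.55 = 3.26
α = (k/(k−1))·(1 − ΣVar(i)/σ²_T) = (3/2)·(1 − 3.26/5.30) = 0.577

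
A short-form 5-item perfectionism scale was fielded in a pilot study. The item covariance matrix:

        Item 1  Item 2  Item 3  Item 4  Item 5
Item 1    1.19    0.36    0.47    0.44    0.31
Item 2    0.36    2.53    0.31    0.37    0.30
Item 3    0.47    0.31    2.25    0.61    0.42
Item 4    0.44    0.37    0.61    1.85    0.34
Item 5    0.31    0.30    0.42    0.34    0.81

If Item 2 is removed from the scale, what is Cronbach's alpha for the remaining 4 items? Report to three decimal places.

Remaining items: Item 1, Item 3, Item 4, Item 5 (k = 4).
Σσᵢ² = 1.19 + 2.25 + 1.85 + 0.81 = 6.10
total variance = 6.10 + 2 × 2.59 = 11.28
α (item deleted) = (4/3)·(1 − 6.10/11.28) = 0.612

Cronbach's alpha = 0.612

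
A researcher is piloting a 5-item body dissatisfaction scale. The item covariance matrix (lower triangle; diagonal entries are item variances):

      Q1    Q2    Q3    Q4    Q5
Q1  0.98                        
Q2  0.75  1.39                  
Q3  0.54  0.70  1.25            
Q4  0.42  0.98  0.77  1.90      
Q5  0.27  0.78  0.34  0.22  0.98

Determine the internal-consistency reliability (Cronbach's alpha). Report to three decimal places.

Σσᵢ² = 0.98 + 1.39 + 1.25 + 1.90 + 0.98 = 6.50
Sum of off-diagonal covariances = 5.77
total variance = 6.50 + 2 × 5.77 = 18.04
α = (k/(k−1))·(1 − Σσᵢ²/total variance) = (5/4)·(1 − 6.50/18.04) = 0.800

Cronbach's alpha = 0.800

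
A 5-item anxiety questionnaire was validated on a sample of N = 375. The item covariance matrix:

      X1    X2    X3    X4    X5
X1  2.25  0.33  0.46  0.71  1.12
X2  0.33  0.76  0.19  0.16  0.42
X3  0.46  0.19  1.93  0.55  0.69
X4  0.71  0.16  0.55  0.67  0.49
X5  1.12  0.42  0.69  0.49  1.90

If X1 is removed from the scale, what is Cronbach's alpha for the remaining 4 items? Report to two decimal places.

α = 0.65

Remaining items: X2, X3, X4, X5 (k = 4).
Σσᵢ² = 0.76 + 1.93 + 0.67 + 1.90 = 5.26
total variance = 5.26 + 2 × 2.50 = 10.26
α (item deleted) = (4/3)·(1 − 5.26/10.26) = 0.65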